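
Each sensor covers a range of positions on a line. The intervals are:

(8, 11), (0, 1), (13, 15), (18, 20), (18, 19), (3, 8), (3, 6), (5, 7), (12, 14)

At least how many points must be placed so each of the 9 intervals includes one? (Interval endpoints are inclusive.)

5

By right end: [0,1]  [3,6]  [5,7]  [3,8]  [8,11]  [12,14]  [13,15]  [18,19]  [18,20]
[0,1] uncovered → point at 1; [3,6] uncovered → point at 6; [8,11] uncovered → point at 11; [12,14] uncovered → point at 14; [18,19] uncovered → point at 19.
Points: 1, 6, 11, 14, 19 (5 total).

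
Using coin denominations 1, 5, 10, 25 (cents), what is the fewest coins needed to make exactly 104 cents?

8

Use the largest denomination that fits, subtract, and repeat.
104 − 4×25→4 − 4×1→0
Total coins = 4 + 4 = 8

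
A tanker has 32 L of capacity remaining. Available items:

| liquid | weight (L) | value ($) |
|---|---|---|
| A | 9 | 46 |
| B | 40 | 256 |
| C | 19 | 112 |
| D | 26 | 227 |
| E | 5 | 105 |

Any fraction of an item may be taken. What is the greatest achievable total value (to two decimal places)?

Ratios (sorted): E 21.00, D 8.73, B 6.40, C 5.89, A 5.11
take E (5 @ 105); take D (26 @ 227); take 1/40 of B → 6.40. Capacity used 32/32.
Total value = 338.40

338.40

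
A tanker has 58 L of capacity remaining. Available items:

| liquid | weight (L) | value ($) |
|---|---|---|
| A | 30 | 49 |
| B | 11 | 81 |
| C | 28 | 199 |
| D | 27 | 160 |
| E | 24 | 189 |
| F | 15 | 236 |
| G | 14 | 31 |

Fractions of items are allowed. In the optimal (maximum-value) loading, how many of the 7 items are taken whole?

Sort by value per unit weight and fill in that order.
Ratios (sorted): F 15.73, E 7.88, B 7.36, C 7.11, D 5.93, G 2.21, A 1.63
take F (15 @ 236); take E (24 @ 189); take B (11 @ 81); take 8/28 of C → 56.86. Capacity used 58/58.
3 item(s) taken whole; one partial (take 8/28 of C).

3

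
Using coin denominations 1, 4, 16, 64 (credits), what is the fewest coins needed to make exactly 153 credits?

153 − 2×64→25 − 1×16→9 − 2×4→1 − 1×1→0
Total coins = 2 + 1 + 2 + 1 = 6

6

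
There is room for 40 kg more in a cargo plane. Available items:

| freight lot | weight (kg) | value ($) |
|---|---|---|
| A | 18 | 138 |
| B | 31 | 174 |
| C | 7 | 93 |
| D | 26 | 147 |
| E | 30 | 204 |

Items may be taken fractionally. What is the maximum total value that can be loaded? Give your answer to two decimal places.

333.00

Greedy by value/weight ratio, highest first.
Ratios (sorted): C 13.29, A 7.67, E 6.80, D 5.65, B 5.61
take C (7 @ 93); take A (18 @ 138); take 15/30 of E → 102.00. Capacity used 40/40.
Total value = 333.00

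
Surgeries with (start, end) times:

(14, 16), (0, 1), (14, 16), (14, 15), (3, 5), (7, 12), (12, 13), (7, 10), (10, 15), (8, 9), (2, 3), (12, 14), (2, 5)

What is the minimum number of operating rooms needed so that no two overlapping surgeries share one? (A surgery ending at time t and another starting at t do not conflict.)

starts: [0, 2, 2, 3, 7, 7, 8, 10, 12, 12, 14, 14, 14]
ends:   [1, 3, 5, 5, 9, 10, 12, 13, 14, 15, 15, 16, 16]
s0→1 e1→0 s2→1 s2→2 e3→1 s3→2 e5→1 e5→0 s7→1 s7→2 s8→3 e9→2 e10→1 s10→2 e12→1 s12→2 s12→3 e13→2 e14→1 s14→2 s14→3 s14→4  — peak 4.

4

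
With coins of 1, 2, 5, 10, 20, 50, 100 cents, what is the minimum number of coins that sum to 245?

Use the largest denomination that fits, subtract, and repeat.
245 − 2×100→45 − 2×20→5 − 1×5→0
Total coins = 2 + 2 + 1 = 5

5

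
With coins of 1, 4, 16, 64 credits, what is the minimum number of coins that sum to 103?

7

103 − 1×64→39 − 2×16→7 − 1×4→3 − 3×1→0
Total coins = 1 + 2 + 1 + 3 = 7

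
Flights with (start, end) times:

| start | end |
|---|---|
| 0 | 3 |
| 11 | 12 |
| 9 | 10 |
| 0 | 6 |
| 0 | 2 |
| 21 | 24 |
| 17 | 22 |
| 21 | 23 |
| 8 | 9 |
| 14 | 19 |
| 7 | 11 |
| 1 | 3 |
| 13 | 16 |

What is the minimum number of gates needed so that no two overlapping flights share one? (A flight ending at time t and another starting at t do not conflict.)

4

The answer is the maximum number of intervals overlapping at any instant.
Events (time:±→running): 0:+→1 0:+→2 0:+→3 1:+→4 … peak 4.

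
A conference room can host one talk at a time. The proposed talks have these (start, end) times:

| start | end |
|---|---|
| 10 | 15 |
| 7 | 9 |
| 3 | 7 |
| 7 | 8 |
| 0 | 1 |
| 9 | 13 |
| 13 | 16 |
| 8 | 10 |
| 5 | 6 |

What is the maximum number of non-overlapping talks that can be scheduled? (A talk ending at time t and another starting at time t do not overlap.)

5

By end time: (0,1), (5,6), (3,7), (7,8), (7,9), (8,10), (9,13), (10,15), (13,16).
Pick (0,1); next start ≥ 1 → (5,6); next start ≥ 6 → (7,8); next start ≥ 8 → (8,10); next start ≥ 10 → (10,15).
Selected 5 talks.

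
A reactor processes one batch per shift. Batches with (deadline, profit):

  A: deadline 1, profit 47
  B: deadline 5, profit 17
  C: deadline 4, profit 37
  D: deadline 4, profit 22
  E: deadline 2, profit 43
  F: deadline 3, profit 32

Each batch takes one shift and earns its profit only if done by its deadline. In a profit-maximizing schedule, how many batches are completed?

Take jobs in profit order; each goes to the latest open slot no later than its deadline.
By profit: A(d1,47), E(d2,43), C(d4,37), F(d3,32), D(d4,22), B(d5,17)
A→slot 1; E→slot 2; C→slot 4; F→slot 3; D skipped; B→slot 5.
5 of 6 scheduled.

5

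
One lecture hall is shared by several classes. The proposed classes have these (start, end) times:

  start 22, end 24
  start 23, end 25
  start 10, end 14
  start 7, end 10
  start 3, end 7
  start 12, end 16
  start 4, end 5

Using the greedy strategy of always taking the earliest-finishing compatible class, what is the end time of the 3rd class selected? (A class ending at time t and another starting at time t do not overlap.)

Greedy by earliest finish: after sorting by end time, pick each interval compatible with the last pick.
Sorted by end: (4,5)  (3,7)  (7,10)  (10,14)  (12,16)  (22,24)  (23,25)
take (4,5); take (7,10); take (10,14); take (22,24).
Selected: (4,5) (7,10) (10,14) (22,24)

14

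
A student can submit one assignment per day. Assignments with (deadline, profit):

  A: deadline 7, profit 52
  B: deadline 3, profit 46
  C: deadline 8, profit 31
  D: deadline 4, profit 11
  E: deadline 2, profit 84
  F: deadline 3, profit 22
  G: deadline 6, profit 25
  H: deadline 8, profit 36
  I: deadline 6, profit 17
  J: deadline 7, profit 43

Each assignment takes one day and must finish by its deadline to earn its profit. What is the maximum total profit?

339

By profit: E(d2,84), A(d7,52), B(d3,46), J(d7,43), H(d8,36), C(d8,31), G(d6,25), F(d3,22), I(d6,17), D(d4,11)
E→slot 2; A→slot 7; B→slot 3; J→slot 6; H→slot 8; C→slot 5; G→slot 4; F→slot 1; I skipped; D skipped.
Profit = 22 + 84 + 46 + 25 + 31 + 43 + 52 + 36 = 339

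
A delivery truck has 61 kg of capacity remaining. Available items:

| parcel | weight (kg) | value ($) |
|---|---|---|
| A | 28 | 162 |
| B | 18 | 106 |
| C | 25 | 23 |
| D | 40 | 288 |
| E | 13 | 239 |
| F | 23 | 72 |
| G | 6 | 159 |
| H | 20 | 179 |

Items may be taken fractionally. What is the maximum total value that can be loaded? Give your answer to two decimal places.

735.40

Ratios (sorted): G 26.50, E 18.38, H 8.95, D 7.20, B 5.89, A 5.79, F 3.13, C 0.92
take G (6 @ 159); take E (13 @ 239); take H (20 @ 179); take 22/40 of D → 158.40. Capacity used 61/61.
Total value = 735.40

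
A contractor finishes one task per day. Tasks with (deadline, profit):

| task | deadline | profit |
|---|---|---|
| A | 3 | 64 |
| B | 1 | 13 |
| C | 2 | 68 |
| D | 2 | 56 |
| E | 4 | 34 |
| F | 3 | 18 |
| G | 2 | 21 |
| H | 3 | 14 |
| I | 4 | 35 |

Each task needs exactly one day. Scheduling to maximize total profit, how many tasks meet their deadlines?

Profit order: C=68 A=64 D=56 I=35 E=34 G=21 F=18 H=14 B=13
Assign: C→slot 2, A→slot 3, D→slot 1, I→slot 4, E skipped, G skipped, F skipped, H skipped, B skipped.
Slots: [1:D] [2:C] [3:A] [4:I]
4 of 9 scheduled.

4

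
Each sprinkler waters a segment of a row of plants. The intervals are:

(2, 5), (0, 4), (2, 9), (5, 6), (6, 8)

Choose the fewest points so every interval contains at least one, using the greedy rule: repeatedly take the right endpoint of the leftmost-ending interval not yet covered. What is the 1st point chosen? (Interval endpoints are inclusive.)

Process intervals by earliest right end; each time one isn't hit yet, stab at its right endpoint.
Sorted: [0,4] [2,5] [5,6] [6,8] [2,9]
{[0,4],[2,5]} hit by 4; {[5,6],[6,8],[2,9]} hit by 6.
Points: 4, 6 (2 total).

4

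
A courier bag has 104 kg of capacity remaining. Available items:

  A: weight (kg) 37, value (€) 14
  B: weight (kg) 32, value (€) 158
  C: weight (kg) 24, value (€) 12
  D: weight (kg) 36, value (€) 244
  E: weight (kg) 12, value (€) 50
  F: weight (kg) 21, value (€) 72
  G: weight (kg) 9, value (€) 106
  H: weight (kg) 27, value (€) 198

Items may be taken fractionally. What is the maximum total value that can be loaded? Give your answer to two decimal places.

706.00

Order: G (106/9=11.78) > H (198/27=7.33) > D (244/36=6.78) > B (158/32=4.94) > E (50/12=4.17) > F (72/21=3.43) > C (12/24=0.50) > A (14/37=0.38)
Fill: take G (9 @ 106) → take H (27 @ 198) → take D (36 @ 244) → take B (32 @ 158); 104/104 used.
Total value = 706.00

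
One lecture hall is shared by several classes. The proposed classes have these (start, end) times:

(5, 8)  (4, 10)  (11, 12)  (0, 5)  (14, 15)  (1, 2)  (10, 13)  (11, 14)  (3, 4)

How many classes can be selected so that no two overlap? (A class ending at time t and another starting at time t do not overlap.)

5

Sorted by end: (1,2)  (3,4)  (0,5)  (5,8)  (4,10)  (11,12)  (10,13)  (11,14)  (14,15)
take (1,2); take (3,4); skip (0,5); take (5,8); skip (4,10); take (11,12); skip (10,13); skip (11,14); take (14,15).
Selected 5 classes.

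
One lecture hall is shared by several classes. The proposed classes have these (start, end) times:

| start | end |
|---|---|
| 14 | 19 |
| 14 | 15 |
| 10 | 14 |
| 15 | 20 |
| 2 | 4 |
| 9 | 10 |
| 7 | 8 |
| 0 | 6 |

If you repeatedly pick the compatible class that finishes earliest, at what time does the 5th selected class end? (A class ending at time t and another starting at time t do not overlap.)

Order by finish time; keep every interval that doesn't clash with the previous kept one.
By end time: (2,4), (0,6), (7,8), (9,10), (10,14), (14,15), (14,19), (15,20).
Pick (2,4); next start ≥ 4 → (7,8); next start ≥ 8 → (9,10); next start ≥ 10 → (10,14); next start ≥ 14 → (14,15); next start ≥ 15 → (15,20).
Selected: (2,4) (7,8) (9,10) (10,14) (14,15) (15,20)

15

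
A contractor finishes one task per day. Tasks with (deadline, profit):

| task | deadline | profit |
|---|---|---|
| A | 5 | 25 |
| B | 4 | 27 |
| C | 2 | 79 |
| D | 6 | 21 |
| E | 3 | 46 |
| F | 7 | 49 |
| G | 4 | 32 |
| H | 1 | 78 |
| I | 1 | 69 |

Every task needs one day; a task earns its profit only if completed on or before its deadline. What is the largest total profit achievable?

330

Profit order: C=79 H=78 I=69 F=49 E=46 G=32 B=27 A=25 D=21
Assign: C→slot 2, H→slot 1, I skipped, F→slot 7, E→slot 3, G→slot 4, B skipped, A→slot 5, D→slot 6.
Slots: [1:H] [2:C] [3:E] [4:G] [5:A] [6:D] [7:F]
Profit = 78 + 79 + 46 + 32 + 25 + 21 + 49 = 330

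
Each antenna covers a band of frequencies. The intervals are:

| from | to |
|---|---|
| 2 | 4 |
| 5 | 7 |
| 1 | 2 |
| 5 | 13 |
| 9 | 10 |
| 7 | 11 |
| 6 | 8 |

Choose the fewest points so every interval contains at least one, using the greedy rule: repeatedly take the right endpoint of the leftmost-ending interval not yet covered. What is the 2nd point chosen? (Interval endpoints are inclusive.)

7

Sorted: [1,2] [2,4] [5,7] [6,8] [9,10] [7,11] [5,13]
{[1,2],[2,4]} hit by 2; {[5,7],[6,8]} hit by 7; {[9,10],[7,11],[5,13]} hit by 10.
Points: 2, 7, 10 (3 total).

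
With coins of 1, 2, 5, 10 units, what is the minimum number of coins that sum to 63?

Greedy: take as many of the largest coin as possible, then repeat with the remainder.
63 = 6×10 + 1×2 + 1×1
Total coins = 6 + 1 + 1 = 8

8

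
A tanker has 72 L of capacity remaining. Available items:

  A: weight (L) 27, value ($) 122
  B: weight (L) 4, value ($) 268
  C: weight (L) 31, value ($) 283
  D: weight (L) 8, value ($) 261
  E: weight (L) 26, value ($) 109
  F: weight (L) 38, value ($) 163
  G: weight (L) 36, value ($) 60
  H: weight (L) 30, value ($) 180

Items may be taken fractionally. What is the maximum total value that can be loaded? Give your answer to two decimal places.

986.00

Order: B (268/4=67.00) > D (261/8=32.62) > C (283/31=9.13) > H (180/30=6.00) > A (122/27=4.52) > F (163/38=4.29) > E (109/26=4.19) > G (60/36=1.67)
Fill: take B (4 @ 268) → take D (8 @ 261) → take C (31 @ 283) → take 29/30 of H → 174.00; 72/72 used.
Total value = 986.00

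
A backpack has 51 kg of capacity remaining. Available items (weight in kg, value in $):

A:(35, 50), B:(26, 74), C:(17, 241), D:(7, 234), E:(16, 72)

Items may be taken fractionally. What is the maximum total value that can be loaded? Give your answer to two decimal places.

Sort by value per unit weight and fill in that order.
Order: D (234/7=33.43) > C (241/17=14.18) > E (72/16=4.50) > B (74/26=2.85) > A (50/35=1.43)
Fill: take D (7 @ 234) → take C (17 @ 241) → take E (16 @ 72) → take 11/26 of B → 31.31; 51/51 used.
Total value = 578.31

578.31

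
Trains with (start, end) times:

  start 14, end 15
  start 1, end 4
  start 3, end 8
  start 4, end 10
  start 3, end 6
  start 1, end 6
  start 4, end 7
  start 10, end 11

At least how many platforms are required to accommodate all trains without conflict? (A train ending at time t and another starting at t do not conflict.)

5

Events (time:±→running): 1:+→1 1:+→2 3:+→3 3:+→4 4:-→3 4:+→4 4:+→5 … peak 5.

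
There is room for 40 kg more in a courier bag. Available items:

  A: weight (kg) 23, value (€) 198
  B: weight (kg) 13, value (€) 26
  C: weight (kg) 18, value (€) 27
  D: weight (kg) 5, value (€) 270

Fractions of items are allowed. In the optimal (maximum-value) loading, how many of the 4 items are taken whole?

Ratios (sorted): D 54.00, A 8.61, B 2.00, C 1.50
take D (5 @ 270); take A (23 @ 198); take 12/13 of B → 24.00. Capacity used 40/40.
2 item(s) taken whole; one partial (take 12/13 of B).

2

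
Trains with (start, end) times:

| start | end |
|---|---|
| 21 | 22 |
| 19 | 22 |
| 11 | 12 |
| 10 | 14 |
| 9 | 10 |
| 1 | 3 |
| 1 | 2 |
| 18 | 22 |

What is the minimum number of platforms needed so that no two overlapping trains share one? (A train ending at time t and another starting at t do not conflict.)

3

Count concurrent intervals with a sweep; the peak is the room count.
starts: [1, 1, 9, 10, 11, 18, 19, 21]
ends:   [2, 3, 10, 12, 14, 22, 22, 22]
s1→1 s1→2 e2→1 e3→0 s9→1 e10→0 s10→1 s11→2 e12→1 e14→0 s18→1 s19→2 s21→3  — peak 3.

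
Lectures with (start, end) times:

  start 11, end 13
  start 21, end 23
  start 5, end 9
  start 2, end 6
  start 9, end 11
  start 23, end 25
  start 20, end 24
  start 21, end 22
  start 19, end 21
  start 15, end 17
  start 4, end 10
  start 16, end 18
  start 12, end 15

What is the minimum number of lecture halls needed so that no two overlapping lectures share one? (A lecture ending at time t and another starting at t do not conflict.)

3

The answer is the maximum number of intervals overlapping at any instant.
starts: [2, 4, 5, 9, 11, 12, 15, 16, 19, 20, 21, 21, 23]
ends:   [6, 9, 10, 11, 13, 15, 17, 18, 21, 22, 23, 24, 25]
s2→1 s4→2 s5→3  — peak 3.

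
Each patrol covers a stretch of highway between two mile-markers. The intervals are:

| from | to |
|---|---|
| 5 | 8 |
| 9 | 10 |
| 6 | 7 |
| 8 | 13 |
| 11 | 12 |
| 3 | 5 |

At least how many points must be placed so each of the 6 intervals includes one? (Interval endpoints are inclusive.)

By right end: [3,5]  [6,7]  [5,8]  [9,10]  [11,12]  [8,13]
[3,5] uncovered → point at 5; [6,7] uncovered → point at 7; [9,10] uncovered → point at 10; [11,12] uncovered → point at 12.
Points: 5, 7, 10, 12 (4 total).

4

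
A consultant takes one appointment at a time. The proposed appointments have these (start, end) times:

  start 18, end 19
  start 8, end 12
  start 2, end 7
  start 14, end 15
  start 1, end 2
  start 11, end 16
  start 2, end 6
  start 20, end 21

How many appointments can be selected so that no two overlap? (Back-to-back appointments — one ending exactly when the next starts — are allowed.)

Sorted by end: (1,2)  (2,6)  (2,7)  (8,12)  (14,15)  (11,16)  (18,19)  (20,21)
take (1,2); take (2,6); skip (2,7); take (8,12); take (14,15); skip (11,16); take (18,19); take (20,21).
Selected 6 appointments.

6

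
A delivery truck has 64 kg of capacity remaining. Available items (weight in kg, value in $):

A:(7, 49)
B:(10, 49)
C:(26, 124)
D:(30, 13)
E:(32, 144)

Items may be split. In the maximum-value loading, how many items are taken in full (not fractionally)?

3

Order: A (49/7=7.00) > B (49/10=4.90) > C (124/26=4.77) > E (144/32=4.50) > D (13/30=0.43)
Fill: take A (7 @ 49) → take B (10 @ 49) → take C (26 @ 124) → take 21/32 of E → 94.50; 64/64 used.
3 item(s) taken whole; one partial (take 21/32 of E).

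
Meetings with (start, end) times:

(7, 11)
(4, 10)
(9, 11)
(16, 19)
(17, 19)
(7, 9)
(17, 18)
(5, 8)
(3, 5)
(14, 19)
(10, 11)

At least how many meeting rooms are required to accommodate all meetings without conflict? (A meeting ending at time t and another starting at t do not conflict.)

4

Count concurrent intervals with a sweep; the peak is the room count.
Events (time:±→running): 3:+→1 4:+→2 5:-→1 5:+→2 7:+→3 7:+→4 … peak 4.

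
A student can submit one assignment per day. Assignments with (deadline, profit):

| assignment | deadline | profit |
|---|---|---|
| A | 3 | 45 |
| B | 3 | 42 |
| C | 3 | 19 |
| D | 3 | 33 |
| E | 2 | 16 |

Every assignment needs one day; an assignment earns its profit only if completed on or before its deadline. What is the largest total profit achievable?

By profit: A(d3,45), B(d3,42), D(d3,33), C(d3,19), E(d2,16)
A→slot 3; B→slot 2; D→slot 1; C skipped; E skipped.
Profit = 33 + 42 + 45 = 120

120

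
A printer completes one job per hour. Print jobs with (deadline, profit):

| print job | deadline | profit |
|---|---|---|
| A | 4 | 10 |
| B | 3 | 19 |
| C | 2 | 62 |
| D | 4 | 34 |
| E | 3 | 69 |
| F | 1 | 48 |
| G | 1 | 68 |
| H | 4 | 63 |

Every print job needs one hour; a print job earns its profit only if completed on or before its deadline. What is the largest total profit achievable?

Take jobs in profit order; each goes to the latest open slot no later than its deadline.
By profit: E(d3,69), G(d1,68), H(d4,63), C(d2,62), F(d1,48), D(d4,34), B(d3,19), A(d4,10)
E→slot 3; G→slot 1; H→slot 4; C→slot 2; F skipped; D skipped; B skipped; A skipped.
Profit = 68 + 62 + 69 + 63 = 262

262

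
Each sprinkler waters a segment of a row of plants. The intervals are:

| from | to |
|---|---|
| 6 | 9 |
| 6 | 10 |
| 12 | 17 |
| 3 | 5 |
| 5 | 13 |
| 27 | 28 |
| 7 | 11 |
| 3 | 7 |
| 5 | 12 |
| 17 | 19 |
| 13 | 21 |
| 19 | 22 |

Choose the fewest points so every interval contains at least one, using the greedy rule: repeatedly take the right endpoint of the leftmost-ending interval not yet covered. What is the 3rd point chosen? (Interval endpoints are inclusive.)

Sort by right endpoint; whenever an interval is uncovered, place a point at its right end.
By right end: [3,5]  [3,7]  [6,9]  [6,10]  [7,11]  [5,12]  [5,13]  [12,17]  [17,19]  [13,21]  [19,22]  [27,28]
[3,5] uncovered → point at 5; [6,9] uncovered → point at 9; [12,17] uncovered → point at 17; [19,22] uncovered → point at 22; [27,28] uncovered → point at 28.
Points: 5, 9, 17, 22, 28 (5 total).

17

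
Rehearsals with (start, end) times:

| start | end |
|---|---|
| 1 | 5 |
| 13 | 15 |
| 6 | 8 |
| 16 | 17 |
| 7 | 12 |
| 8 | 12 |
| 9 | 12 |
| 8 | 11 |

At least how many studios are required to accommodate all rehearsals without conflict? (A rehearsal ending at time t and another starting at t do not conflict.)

The answer is the maximum number of intervals overlapping at any instant.
starts: [1, 6, 7, 8, 8, 9, 13, 16]
ends:   [5, 8, 11, 12, 12, 12, 15, 17]
s1→1 e5→0 s6→1 s7→2 e8→1 s8→2 s8→3 s9→4  — peak 4.

4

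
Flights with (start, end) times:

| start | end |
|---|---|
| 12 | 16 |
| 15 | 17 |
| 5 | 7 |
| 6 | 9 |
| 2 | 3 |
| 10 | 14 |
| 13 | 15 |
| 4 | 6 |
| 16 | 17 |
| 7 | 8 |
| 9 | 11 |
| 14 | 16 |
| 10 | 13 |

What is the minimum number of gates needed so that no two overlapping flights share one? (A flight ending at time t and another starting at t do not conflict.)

3

The answer is the maximum number of intervals overlapping at any instant.
starts: [2, 4, 5, 6, 7, 9, 10, 10, 12, 13, 14, 15, 16]
ends:   [3, 6, 7, 8, 9, 11, 13, 14, 15, 16, 16, 17, 17]
s2→1 e3→0 s4→1 s5→2 e6→1 s6→2 e7→1 s7→2 e8→1 e9→0 s9→1 s10→2 s10→3  — peak 3.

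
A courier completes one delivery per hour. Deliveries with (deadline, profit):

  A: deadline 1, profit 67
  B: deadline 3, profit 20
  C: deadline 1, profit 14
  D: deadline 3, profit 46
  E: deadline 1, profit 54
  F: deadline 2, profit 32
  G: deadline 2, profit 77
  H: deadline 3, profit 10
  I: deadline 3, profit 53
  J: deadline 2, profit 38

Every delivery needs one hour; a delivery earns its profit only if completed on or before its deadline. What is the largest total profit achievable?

Profit order: G=77 A=67 E=54 I=53 D=46 J=38 F=32 B=20 C=14 H=10
Assign: G→slot 2, A→slot 1, E skipped, I→slot 3, D skipped, J skipped, F skipped, B skipped, C skipped, H skipped.
Slots: [1:A] [2:G] [3:I]
Profit = 67 + 77 + 53 = 197

197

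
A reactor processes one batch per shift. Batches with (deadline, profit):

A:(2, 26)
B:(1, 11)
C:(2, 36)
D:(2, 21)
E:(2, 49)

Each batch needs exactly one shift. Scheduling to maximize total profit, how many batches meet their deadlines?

2

Sort by profit descending; place each in the latest free slot ≤ its deadline.
By profit: E(d2,49), C(d2,36), A(d2,26), D(d2,21), B(d1,11)
E→slot 2; C→slot 1; A skipped; D skipped; B skipped.
2 of 5 scheduled.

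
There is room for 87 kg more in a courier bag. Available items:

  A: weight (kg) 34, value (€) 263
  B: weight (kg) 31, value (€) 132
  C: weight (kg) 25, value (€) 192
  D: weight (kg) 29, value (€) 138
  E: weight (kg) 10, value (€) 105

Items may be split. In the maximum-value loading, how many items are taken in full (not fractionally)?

3

Sort by value per unit weight and fill in that order.
Order: E (105/10=10.50) > A (263/34=7.74) > C (192/25=7.68) > D (138/29=4.76) > B (132/31=4.26)
Fill: take E (10 @ 105) → take A (34 @ 263) → take C (25 @ 192) → take 18/29 of D → 85.66; 87/87 used.
3 item(s) taken whole; one partial (take 18/29 of D).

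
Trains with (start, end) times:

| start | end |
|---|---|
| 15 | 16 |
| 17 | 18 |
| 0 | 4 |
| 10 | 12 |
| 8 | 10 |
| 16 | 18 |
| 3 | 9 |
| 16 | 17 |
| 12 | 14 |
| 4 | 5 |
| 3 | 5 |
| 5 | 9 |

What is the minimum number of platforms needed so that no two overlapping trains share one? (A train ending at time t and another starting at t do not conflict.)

The answer is the maximum number of intervals overlapping at any instant.
Events (time:±→running): 0:+→1 3:+→2 3:+→3 … peak 3.

3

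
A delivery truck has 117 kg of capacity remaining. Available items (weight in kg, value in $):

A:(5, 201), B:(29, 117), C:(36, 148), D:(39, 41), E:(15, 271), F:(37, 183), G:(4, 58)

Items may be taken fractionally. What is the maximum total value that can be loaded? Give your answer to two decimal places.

Sort by value per unit weight and fill in that order.
Order: A (201/5=40.20) > E (271/15=18.07) > G (58/4=14.50) > F (183/37=4.95) > C (148/36=4.11) > B (117/29=4.03) > D (41/39=1.05)
Fill: take A (5 @ 201) → take E (15 @ 271) → take G (4 @ 58) → take F (37 @ 183) → take C (36 @ 148) → take 20/29 of B → 80.69; 117/117 used.
Total value = 941.69

941.69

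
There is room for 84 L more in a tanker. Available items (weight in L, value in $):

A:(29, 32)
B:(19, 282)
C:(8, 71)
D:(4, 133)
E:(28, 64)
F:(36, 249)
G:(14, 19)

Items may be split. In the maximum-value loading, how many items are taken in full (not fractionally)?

Sort by value per unit weight and fill in that order.
Order: D (133/4=33.25) > B (282/19=14.84) > C (71/8=8.88) > F (249/36=6.92) > E (64/28=2.29) > G (19/14=1.36) > A (32/29=1.10)
Fill: take D (4 @ 133) → take B (19 @ 282) → take C (8 @ 71) → take F (36 @ 249) → take 17/28 of E → 38.86; 84/84 used.
4 item(s) taken whole; one partial (take 17/28 of E).

4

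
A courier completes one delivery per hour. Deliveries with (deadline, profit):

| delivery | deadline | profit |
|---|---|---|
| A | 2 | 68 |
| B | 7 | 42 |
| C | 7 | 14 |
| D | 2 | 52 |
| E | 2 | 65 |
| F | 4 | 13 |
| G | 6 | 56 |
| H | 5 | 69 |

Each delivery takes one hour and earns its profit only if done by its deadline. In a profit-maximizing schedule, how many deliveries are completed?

Profit order: H=69 A=68 E=65 G=56 D=52 B=42 C=14 F=13
Assign: H→slot 5, A→slot 2, E→slot 1, G→slot 6, D skipped, B→slot 7, C→slot 4, F→slot 3.
Slots: [1:E] [2:A] [3:F] [4:C] [5:H] [6:G] [7:B]
7 of 8 scheduled.

7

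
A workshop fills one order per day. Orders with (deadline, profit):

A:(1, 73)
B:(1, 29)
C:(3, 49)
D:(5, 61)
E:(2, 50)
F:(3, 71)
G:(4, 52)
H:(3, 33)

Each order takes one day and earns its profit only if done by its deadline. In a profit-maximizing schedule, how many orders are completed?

Profit order: A=73 F=71 D=61 G=52 E=50 C=49 H=33 B=29
Assign: A→slot 1, F→slot 3, D→slot 5, G→slot 4, E→slot 2, C skipped, H skipped, B skipped.
Slots: [1:A] [2:E] [3:F] [4:G] [5:D]
5 of 8 scheduled.

5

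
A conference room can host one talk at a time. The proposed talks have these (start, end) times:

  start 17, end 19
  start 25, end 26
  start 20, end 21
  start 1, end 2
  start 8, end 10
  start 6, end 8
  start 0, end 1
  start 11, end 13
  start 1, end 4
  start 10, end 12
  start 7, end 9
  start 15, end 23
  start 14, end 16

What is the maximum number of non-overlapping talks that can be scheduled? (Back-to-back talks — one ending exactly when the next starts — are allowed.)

9

Greedy by earliest finish: after sorting by end time, pick each interval compatible with the last pick.
By end time: (0,1), (1,2), (1,4), (6,8), (7,9), (8,10), (10,12), (11,13), (14,16), (17,19), (20,21), (15,23), (25,26).
Pick (0,1); next start ≥ 1 → (1,2); next start ≥ 2 → (6,8); next start ≥ 8 → (8,10); next start ≥ 10 → (10,12); next start ≥ 12 → (14,16); next start ≥ 16 → (17,19); next start ≥ 19 → (20,21); next start ≥ 21 → (25,26).
Selected 9 talks.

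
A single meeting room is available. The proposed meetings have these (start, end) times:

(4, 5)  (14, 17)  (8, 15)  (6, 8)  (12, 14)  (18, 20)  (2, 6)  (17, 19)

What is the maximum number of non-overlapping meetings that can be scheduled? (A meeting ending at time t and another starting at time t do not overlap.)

Sort by end time and greedily take each interval whose start is ≥ the last chosen end.
Sorted by end: (4,5)  (2,6)  (6,8)  (12,14)  (8,15)  (14,17)  (17,19)  (18,20)
take (4,5); skip (2,6); take (6,8); take (12,14); skip (8,15); take (14,17); take (17,19).
Selected 5 meetings.

5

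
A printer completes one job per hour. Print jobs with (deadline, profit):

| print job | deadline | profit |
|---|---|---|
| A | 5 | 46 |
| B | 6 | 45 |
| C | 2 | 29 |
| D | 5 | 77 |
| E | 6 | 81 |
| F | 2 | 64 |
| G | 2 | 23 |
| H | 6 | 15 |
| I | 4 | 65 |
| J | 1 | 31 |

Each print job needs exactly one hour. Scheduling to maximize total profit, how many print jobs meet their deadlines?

6

By profit: E(d6,81), D(d5,77), I(d4,65), F(d2,64), A(d5,46), B(d6,45), J(d1,31), C(d2,29), G(d2,23), H(d6,15)
E→slot 6; D→slot 5; I→slot 4; F→slot 2; A→slot 3; B→slot 1; J skipped; C skipped; G skipped; H skipped.
6 of 10 scheduled.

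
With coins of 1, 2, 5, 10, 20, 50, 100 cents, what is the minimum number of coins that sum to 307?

5

Greedy: take as many of the largest coin as possible, then repeat with the remainder.
307 = 3×100 + 1×5 + 1×2
Total coins = 3 + 1 + 1 = 5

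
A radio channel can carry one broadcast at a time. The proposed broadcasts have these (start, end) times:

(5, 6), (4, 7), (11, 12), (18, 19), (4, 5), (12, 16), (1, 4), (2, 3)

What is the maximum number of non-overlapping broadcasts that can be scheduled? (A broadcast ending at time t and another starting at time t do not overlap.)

6

Sorted by end: (2,3)  (1,4)  (4,5)  (5,6)  (4,7)  (11,12)  (12,16)  (18,19)
take (2,3); take (4,5); take (5,6); take (11,12); take (12,16); take (18,19).
Selected 6 broadcasts.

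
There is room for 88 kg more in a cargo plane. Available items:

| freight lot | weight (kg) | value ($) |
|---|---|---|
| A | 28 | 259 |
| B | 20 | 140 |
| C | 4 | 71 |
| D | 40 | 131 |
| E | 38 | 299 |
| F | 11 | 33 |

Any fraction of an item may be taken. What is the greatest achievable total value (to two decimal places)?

Ratios (sorted): C 17.75, A 9.25, E 7.87, B 7.00, D 3.27, F 3.00
take C (4 @ 71); take A (28 @ 259); take E (38 @ 299); take 18/20 of B → 126.00. Capacity used 88/88.
Total value = 755.00

755.00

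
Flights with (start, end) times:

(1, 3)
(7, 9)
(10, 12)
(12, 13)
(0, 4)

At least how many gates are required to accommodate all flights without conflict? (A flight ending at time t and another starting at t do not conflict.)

The answer is the maximum number of intervals overlapping at any instant.
starts: [0, 1, 7, 10, 12]
ends:   [3, 4, 9, 12, 13]
s0→1 s1→2  — peak 2.

2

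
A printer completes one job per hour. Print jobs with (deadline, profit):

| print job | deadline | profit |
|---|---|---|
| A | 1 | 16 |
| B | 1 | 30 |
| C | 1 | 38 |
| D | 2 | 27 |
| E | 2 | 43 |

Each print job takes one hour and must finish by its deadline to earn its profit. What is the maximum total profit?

Take jobs in profit order; each goes to the latest open slot no later than its deadline.
By profit: E(d2,43), C(d1,38), B(d1,30), D(d2,27), A(d1,16)
E→slot 2; C→slot 1; B skipped; D skipped; A skipped.
Profit = 38 + 43 = 81

81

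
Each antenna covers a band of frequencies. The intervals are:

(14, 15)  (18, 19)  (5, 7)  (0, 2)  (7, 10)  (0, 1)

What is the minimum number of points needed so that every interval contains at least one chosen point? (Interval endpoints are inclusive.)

Process intervals by earliest right end; each time one isn't hit yet, stab at its right endpoint.
By right end: [0,1]  [0,2]  [5,7]  [7,10]  [14,15]  [18,19]
[0,1] uncovered → point at 1; [5,7] uncovered → point at 7; [14,15] uncovered → point at 15; [18,19] uncovered → point at 19.
Points: 1, 7, 15, 19 (4 total).

4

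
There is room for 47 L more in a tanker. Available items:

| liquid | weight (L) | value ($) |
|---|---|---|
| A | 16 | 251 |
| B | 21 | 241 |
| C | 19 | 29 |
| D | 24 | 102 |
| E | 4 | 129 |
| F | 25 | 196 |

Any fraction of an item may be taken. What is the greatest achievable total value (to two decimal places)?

Sort by value per unit weight and fill in that order.
Order: E (129/4=32.25) > A (251/16=15.69) > B (241/21=11.48) > F (196/25=7.84) > D (102/24=4.25) > C (29/19=1.53)
Fill: take E (4 @ 129) → take A (16 @ 251) → take B (21 @ 241) → take 6/25 of F → 47.04; 47/47 used.
Total value = 668.04

668.04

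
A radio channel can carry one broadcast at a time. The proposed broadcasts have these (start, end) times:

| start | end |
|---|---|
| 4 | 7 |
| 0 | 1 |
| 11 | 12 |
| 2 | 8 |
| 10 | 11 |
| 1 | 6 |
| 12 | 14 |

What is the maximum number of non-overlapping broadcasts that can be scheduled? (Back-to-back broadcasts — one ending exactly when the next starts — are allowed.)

5

Sorted by end: (0,1)  (1,6)  (4,7)  (2,8)  (10,11)  (11,12)  (12,14)
take (0,1); take (1,6); skip (2,8); take (10,11); take (11,12); take (12,14).
Selected 5 broadcasts.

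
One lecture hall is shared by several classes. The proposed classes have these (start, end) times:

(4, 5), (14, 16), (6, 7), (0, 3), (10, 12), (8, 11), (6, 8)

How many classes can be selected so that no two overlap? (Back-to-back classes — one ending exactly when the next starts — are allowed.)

Order by finish time; keep every interval that doesn't clash with the previous kept one.
Sorted by end: (0,3)  (4,5)  (6,7)  (6,8)  (8,11)  (10,12)  (14,16)
take (0,3); take (4,5); take (6,7); take (8,11); take (14,16).
Selected 5 classes.

5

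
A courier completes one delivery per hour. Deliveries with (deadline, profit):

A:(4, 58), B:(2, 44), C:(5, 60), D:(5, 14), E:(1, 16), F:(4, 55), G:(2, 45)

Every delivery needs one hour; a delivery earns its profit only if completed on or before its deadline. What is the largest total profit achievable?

262

By profit: C(d5,60), A(d4,58), F(d4,55), G(d2,45), B(d2,44), E(d1,16), D(d5,14)
C→slot 5; A→slot 4; F→slot 3; G→slot 2; B→slot 1; E skipped; D skipped.
Profit = 44 + 45 + 55 + 58 + 60 = 262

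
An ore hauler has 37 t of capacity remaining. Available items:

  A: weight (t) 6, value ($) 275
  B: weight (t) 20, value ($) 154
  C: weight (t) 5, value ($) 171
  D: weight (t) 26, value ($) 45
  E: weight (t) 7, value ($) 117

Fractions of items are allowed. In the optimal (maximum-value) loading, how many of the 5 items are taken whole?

3

Sort by value per unit weight and fill in that order.
Ratios (sorted): A 45.83, C 34.20, E 16.71, B 7.70, D 1.73
take A (6 @ 275); take C (5 @ 171); take E (7 @ 117); take 19/20 of B → 146.30. Capacity used 37/37.
3 item(s) taken whole; one partial (take 19/20 of B).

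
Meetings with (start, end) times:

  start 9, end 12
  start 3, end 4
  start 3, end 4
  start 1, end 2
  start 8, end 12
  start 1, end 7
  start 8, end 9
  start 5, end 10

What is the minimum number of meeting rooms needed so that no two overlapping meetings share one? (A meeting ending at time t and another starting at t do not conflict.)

3

starts: [1, 1, 3, 3, 5, 8, 8, 9]
ends:   [2, 4, 4, 7, 9, 10, 12, 12]
s1→1 s1→2 e2→1 s3→2 s3→3  — peak 3.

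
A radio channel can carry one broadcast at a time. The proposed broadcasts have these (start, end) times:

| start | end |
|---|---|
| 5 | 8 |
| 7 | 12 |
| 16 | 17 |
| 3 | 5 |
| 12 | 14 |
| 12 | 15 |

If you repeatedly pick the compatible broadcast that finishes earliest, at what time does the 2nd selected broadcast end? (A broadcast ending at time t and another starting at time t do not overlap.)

Sorted by end: (3,5)  (5,8)  (7,12)  (12,14)  (12,15)  (16,17)
take (3,5); take (5,8); take (12,14); skip (12,15); take (16,17).
Selected: (3,5) (5,8) (12,14) (16,17)

8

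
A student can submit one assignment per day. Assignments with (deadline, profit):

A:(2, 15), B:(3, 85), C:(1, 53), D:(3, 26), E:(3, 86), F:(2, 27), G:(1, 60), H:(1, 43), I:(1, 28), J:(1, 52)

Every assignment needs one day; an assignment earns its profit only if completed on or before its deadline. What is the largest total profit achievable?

By profit: E(d3,86), B(d3,85), G(d1,60), C(d1,53), J(d1,52), H(d1,43), I(d1,28), F(d2,27), D(d3,26), A(d2,15)
E→slot 3; B→slot 2; G→slot 1; C skipped; J skipped; H skipped; I skipped; F skipped; D skipped; A skipped.
Profit = 60 + 85 + 86 = 231

231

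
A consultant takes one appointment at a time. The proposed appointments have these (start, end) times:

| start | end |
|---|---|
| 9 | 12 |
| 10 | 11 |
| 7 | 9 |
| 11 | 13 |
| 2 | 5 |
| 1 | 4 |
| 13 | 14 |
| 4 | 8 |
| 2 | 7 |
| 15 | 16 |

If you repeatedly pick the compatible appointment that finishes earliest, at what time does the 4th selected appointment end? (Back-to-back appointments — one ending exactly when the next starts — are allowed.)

13

Sort by end time and greedily take each interval whose start is ≥ the last chosen end.
Sorted by end: (1,4)  (2,5)  (2,7)  (4,8)  (7,9)  (10,11)  (9,12)  (11,13)  (13,14)  (15,16)
take (1,4); skip (2,5); skip (2,7); take (4,8); take (10,11); take (11,13); take (13,14); take (15,16).
Selected: (1,4) (4,8) (10,11) (11,13) (13,14) (15,16)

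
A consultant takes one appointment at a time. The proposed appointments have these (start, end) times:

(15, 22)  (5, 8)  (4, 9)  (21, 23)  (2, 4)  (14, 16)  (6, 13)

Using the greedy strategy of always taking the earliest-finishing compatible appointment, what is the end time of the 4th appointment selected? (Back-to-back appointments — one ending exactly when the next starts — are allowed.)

23

Greedy by earliest finish: after sorting by end time, pick each interval compatible with the last pick.
Sorted by end: (2,4)  (5,8)  (4,9)  (6,13)  (14,16)  (15,22)  (21,23)
take (2,4); take (5,8); skip (6,13); take (14,16); take (21,23).
Selected: (2,4) (5,8) (14,16) (21,23)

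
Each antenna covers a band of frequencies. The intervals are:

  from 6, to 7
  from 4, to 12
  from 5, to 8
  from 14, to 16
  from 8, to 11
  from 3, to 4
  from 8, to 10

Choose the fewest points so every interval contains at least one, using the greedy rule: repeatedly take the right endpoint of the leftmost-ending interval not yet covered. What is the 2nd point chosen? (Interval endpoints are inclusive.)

Sort by right endpoint; whenever an interval is uncovered, place a point at its right end.
Sorted: [3,4] [6,7] [5,8] [8,10] [8,11] [4,12] [14,16]
{[3,4]} hit by 4; {[6,7],[5,8]} hit by 7; {[8,10],[8,11],[4,12]} hit by 10; {[14,16]} hit by 16.
Points: 4, 7, 10, 16 (4 total).

7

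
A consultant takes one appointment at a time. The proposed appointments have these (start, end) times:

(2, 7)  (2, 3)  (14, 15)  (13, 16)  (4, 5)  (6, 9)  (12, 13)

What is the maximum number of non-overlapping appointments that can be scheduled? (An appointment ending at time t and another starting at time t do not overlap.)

Sort by end time and greedily take each interval whose start is ≥ the last chosen end.
By end time: (2,3), (4,5), (2,7), (6,9), (12,13), (14,15), (13,16).
Pick (2,3); next start ≥ 3 → (4,5); next start ≥ 5 → (6,9); next start ≥ 9 → (12,13); next start ≥ 13 → (14,15).
Selected 5 appointments.

5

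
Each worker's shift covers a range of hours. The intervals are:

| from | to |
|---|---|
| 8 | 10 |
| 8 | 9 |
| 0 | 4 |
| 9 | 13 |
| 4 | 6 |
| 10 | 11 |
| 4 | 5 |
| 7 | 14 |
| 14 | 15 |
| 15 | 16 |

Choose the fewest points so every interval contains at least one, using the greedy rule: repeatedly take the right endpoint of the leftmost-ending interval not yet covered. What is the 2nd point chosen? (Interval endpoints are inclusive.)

9

Sorted: [0,4] [4,5] [4,6] [8,9] [8,10] [10,11] [9,13] [7,14] [14,15] [15,16]
{[0,4],[4,5],[4,6]} hit by 4; {[8,9],[8,10]} hit by 9; {[10,11],[9,13],[7,14]} hit by 11; {[14,15],[15,16]} hit by 15.
Points: 4, 9, 11, 15 (4 total).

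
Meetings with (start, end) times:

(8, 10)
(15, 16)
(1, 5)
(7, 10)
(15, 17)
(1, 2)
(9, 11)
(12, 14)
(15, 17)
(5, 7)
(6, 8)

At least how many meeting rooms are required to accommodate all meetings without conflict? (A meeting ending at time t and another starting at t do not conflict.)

Events (time:±→running): 1:+→1 1:+→2 2:-→1 5:-→0 5:+→1 6:+→2 7:-→1 7:+→2 8:-→1 8:+→2 9:+→3 … peak 3.

3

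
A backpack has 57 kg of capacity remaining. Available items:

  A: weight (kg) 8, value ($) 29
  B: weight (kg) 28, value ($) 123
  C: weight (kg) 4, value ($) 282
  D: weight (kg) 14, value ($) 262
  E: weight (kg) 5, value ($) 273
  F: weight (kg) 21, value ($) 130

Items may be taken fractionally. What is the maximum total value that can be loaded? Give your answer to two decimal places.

1004.11

Ratios (sorted): C 70.50, E 54.60, D 18.71, F 6.19, B 4.39, A 3.62
take C (4 @ 282); take E (5 @ 273); take D (14 @ 262); take F (21 @ 130); take 13/28 of B → 57.11. Capacity used 57/57.
Total value = 1004.11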